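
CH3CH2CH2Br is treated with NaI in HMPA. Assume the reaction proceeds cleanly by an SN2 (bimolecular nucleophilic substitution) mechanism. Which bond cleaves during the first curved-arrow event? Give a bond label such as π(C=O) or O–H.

C–Br

Step 1: Backside attack by I⁻ on the carbon bearing the bromide: the new C–I bond forms as the C–Br bond breaks, with Walden inversion at carbon.
The bond broken in this step is the C–Br bond.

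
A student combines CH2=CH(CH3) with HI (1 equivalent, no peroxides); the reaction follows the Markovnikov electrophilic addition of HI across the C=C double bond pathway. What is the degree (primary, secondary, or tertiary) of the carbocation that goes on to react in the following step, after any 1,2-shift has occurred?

Step 1: The π electrons of the C=C bond attack a proton of HI; Markovnikov addition places the new C–H on the less-substituted alkene carbon, so the positive charge ends up on the more-substituted carbon — a secondary carbocation. The H–I bond breaks heterolytically, releasing I⁻.
No single 1,2-shift to an adjacent carbon would give a more-substituted cation, so no rearrangement occurs.

secondary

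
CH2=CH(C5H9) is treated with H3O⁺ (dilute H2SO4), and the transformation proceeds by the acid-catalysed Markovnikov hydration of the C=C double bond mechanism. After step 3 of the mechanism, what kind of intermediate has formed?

oxonium ion

Step 1: The π electrons of the C=C bond attack a proton of H3O⁺; Markovnikov addition places the new C–H on the less-substituted alkene carbon, so the positive charge ends up on the more-substituted carbon — a secondary carbocation. H2O is released.
Step 2: A 1,2-hydride shift from the adjacent cyclopentyl carbon moves the positive charge from the secondary centre to an adjacent carbon, generating a more stable tertiary carbocation.
Step 3: Water acts as the nucleophile: an oxygen lone pair bonds to the cationic carbon, giving an oxonium-ion intermediate.
After step 3 the species present is an oxonium ion.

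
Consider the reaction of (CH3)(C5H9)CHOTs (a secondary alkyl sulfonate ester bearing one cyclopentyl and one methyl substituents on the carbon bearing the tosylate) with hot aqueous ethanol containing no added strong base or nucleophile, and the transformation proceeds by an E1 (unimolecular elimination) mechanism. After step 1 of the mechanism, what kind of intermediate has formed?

Step 1: Rate-determining heterolysis of the C–O bond gives TsO⁻ and a secondary carbocation.
After step 1 the species present is a secondary carbocation.

secondary carbocation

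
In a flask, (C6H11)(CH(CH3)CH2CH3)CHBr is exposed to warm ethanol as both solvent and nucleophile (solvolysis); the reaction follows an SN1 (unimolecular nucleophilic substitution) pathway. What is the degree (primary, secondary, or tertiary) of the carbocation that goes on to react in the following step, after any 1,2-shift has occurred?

Step 1: Ionisation: the C–Br σ-bond cleaves heterolytically; both bonding electrons depart with Br⁻, leaving a secondary carbocation at the α-carbon.
Step 2: Carbocation rearrangement: a 1,2-hydride shift from the adjacent sec-butyl carbon converts the initially-formed secondary cation into the more stable tertiary cation.
The cation rearranges from secondary to tertiary via a 1,2-hydride shift from the adjacent sec-butyl carbon; the tertiary cation is what reacts next.

tertiary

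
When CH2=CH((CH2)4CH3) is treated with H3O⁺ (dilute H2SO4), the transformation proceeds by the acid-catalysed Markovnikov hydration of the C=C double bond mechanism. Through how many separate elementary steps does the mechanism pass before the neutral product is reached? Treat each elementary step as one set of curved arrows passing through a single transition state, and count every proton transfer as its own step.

Step 1: Protonation of the alkene by H3O⁺: the π bond acts as the nucleophile and picks up H⁺, giving the more stable (Markovnikov) secondary carbocation. H2O is released.
(No 1,2-shift: no single shift to an adjacent carbon would give a more stable cation.)
Step 2: Water acts as the nucleophile: an oxygen lone pair bonds to the cationic carbon, giving an oxonium-ion intermediate.
Step 3: Deprotonation of the oxonium ion by a water molecule delivers the neutral alcohol and regenerates the acid catalyst.
Total: 3 elementary steps.

3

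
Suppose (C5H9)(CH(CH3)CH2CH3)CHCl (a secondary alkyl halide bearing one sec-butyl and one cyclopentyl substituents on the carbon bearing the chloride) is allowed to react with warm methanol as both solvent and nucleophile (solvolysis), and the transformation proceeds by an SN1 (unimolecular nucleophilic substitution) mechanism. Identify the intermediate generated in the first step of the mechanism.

Step 1: Ionisation: the C–Cl σ-bond cleaves heterolytically; both bonding electrons depart with Cl⁻, leaving a secondary carbocation at the α-carbon.
After step 1 the species present is a secondary carbocation.

secondary carbocation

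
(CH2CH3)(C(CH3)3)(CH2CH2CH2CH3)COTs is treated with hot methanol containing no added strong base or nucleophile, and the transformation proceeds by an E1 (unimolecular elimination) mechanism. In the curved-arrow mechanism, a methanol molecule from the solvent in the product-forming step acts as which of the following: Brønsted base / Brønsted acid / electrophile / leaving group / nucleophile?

Step 2: Loss of a β-proton to a methanol molecule of the solvent: the C–H bonding pair collapses toward the cationic carbon to form the C=C π bond, yielding the alkene.
A methanol molecule from the solvent in the product-forming step accepts a proton in a proton-transfer step — a Brønsted base.

Brønsted base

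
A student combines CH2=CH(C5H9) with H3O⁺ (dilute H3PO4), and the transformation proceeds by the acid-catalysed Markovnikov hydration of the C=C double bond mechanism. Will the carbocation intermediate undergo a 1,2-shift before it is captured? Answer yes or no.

The first-formed carbocation is secondary.
The adjacent cyclopentyl carbon already bears 2 other carbon substituents and has a hydrogen to migrate; after a 1,2-hydride shift from that carbon the positive charge sits on a tertiary centre.
Tertiary is more stable than secondary, so the shift occurs.

yes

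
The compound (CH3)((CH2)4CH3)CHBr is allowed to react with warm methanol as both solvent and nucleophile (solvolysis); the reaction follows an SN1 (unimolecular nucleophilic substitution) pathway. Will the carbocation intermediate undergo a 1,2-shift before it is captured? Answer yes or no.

no

The first-formed carbocation is secondary.
No single 1,2-shift to an adjacent carbon would produce a more-substituted cation than the one already present, so no rearrangement occurs.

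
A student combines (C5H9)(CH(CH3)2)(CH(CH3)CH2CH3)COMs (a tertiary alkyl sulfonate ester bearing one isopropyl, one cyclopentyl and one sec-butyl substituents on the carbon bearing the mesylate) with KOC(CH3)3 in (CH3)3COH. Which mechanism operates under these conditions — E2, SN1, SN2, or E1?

E2

Conditions: a strong/bulky base with a tertiary substrate bearing a β-hydrogen.
These conditions are the textbook signature of the E2 pathway.
A strong (often hindered) base removes a β-H in concert with loss of the leaving group — bimolecular elimination.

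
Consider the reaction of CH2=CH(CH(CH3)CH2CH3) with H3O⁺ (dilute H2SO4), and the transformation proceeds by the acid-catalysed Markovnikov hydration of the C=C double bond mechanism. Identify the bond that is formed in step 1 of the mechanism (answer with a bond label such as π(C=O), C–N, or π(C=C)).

Step 1: The π electrons of the C=C bond attack a proton of H3O⁺; Markovnikov addition places the new C–H on the less-substituted alkene carbon, so the positive charge ends up on the more-substituted carbon — a secondary carbocation. H2O is released.
The bond formed in this step is the C–H bond.

C–H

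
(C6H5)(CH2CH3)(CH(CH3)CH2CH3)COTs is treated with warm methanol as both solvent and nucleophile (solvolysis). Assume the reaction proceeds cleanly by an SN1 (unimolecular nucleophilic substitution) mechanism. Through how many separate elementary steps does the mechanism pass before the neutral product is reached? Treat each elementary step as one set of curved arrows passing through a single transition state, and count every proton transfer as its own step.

3

Step 1: Rate-determining heterolysis of the C–O bond gives TsO⁻ and a tertiary carbocation.
(No 1,2-shift: no single shift to an adjacent carbon would give a more stable cation.)
Step 2: CH3OH donates an oxygen lone pair into the empty p orbital of the cation, giving a protonated ether (an oxonium ion).
Step 3: A second solvent molecule removes the proton on oxygen, giving the neutral ether product.
Total: 3 elementary steps.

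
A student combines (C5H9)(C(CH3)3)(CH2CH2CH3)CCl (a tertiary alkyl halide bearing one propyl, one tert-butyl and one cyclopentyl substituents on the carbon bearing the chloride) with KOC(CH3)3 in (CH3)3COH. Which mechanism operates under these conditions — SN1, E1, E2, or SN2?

E2

Conditions: a strong/bulky base with a tertiary substrate bearing a β-hydrogen.
These conditions are the textbook signature of the E2 pathway.
A strong (often hindered) base removes a β-H in concert with loss of the leaving group — bimolecular elimination.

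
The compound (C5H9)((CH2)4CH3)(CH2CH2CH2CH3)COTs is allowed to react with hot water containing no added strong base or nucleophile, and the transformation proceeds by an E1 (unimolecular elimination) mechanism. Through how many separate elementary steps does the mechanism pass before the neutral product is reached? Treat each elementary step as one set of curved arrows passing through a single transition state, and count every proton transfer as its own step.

Step 1: Ionisation: the C–O σ-bond cleaves heterolytically; both bonding electrons depart with TsO⁻, leaving a tertiary carbocation at the α-carbon.
(No 1,2-shift: no single shift to an adjacent carbon would give a more stable cation.)
Step 2: A weak base (a water molecule from the solvent) removes a proton from a carbon adjacent to the cationic centre; the electrons of that C–H bond become the new π(C=C) bond, giving the alkene.
Total: 2 elementary steps.

2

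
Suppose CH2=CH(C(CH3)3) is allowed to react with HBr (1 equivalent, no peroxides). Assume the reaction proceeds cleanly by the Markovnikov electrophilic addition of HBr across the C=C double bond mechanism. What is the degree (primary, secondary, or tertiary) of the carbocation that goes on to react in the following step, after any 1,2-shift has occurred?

Step 1: The π electrons of the C=C bond attack a proton of HBr; Markovnikov addition places the new C–H on the less-substituted alkene carbon, so the positive charge ends up on the more-substituted carbon — a secondary carbocation. The H–Br bond breaks heterolytically, releasing Br⁻.
Step 2: Carbocation rearrangement: a 1,2-methyl shift from the adjacent tert-butyl carbon converts the initially-formed secondary cation into the more stable tertiary cation.
The cation rearranges from secondary to tertiary via a 1,2-methyl shift from the adjacent tert-butyl carbon; the tertiary cation is what reacts next.

tertiary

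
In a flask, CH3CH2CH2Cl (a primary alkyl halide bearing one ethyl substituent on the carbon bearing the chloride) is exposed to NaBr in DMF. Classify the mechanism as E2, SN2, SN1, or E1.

SN2

Conditions: a primary substrate with a strong nucleophile in the polar aprotic solvent DMF.
These conditions are the textbook signature of the SN2 pathway.
An unhindered substrate with a strong nucleophile in a polar aprotic solvent favours one-step backside displacement.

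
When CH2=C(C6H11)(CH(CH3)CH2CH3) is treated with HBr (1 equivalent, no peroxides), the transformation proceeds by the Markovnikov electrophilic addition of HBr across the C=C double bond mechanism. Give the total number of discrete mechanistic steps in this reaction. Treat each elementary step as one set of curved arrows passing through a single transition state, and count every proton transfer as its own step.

Step 1: Protonation of the alkene by HBr: the π bond acts as the nucleophile and picks up H⁺, giving the more stable (Markovnikov) tertiary carbocation. The H–Br bond breaks heterolytically, releasing Br⁻.
(No 1,2-shift: no single shift to an adjacent carbon would give a more stable cation.)
Step 2: Br⁻ captures the cation: a lone pair on Br⁻ fills the empty p orbital, producing the alkyl halide product.
Total: 2 elementary steps.

2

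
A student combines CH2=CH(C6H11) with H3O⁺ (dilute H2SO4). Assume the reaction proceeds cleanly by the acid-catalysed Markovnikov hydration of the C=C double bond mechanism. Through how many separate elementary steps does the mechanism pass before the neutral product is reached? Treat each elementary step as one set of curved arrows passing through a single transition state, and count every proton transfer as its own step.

4

Step 1: Electrophilic addition begins with the π(C=C) electrons forming a bond to the proton of H3O⁺. Following Markovnikov's rule, the resulting cation is secondary. H2O is released.
Step 2: A 1,2-hydride shift from the adjacent cyclohexyl carbon moves the positive charge from the secondary centre to an adjacent carbon, generating a more stable tertiary carbocation.
Step 3: Water acts as the nucleophile: an oxygen lone pair bonds to the cationic carbon, giving an oxonium-ion intermediate.
Step 4: Deprotonation of the oxonium ion by a water molecule delivers the neutral alcohol and regenerates the acid catalyst.
Total: 4 elementary steps.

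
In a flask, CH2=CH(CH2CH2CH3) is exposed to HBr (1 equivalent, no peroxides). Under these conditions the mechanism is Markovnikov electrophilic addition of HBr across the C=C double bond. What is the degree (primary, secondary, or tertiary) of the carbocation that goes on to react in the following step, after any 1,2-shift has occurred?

Step 1: Electrophilic addition begins with the π(C=C) electrons forming a bond to the proton of HBr. Following Markovnikov's rule, the resulting cation is secondary. The H–Br bond breaks heterolytically, releasing Br⁻.
No single 1,2-shift to an adjacent carbon would give a more-substituted cation, so no rearrangement occurs.

secondary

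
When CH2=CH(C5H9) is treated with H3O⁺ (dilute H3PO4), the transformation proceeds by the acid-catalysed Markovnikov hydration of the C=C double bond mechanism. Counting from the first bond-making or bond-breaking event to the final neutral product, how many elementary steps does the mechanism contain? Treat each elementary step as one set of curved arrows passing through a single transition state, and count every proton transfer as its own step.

4

Step 1: Electrophilic addition begins with the π(C=C) electrons forming a bond to the proton of H3O⁺. Following Markovnikov's rule, the resulting cation is secondary. H2O is released.
Step 2: A 1,2-hydride shift from the adjacent cyclopentyl carbon moves the positive charge from the secondary centre to an adjacent carbon, generating a more stable tertiary carbocation.
Step 3: Water acts as the nucleophile: an oxygen lone pair bonds to the cationic carbon, giving an oxonium-ion intermediate.
Step 4: Deprotonation of the oxonium ion by a water molecule delivers the neutral alcohol and regenerates the acid catalyst.
Total: 4 elementary steps.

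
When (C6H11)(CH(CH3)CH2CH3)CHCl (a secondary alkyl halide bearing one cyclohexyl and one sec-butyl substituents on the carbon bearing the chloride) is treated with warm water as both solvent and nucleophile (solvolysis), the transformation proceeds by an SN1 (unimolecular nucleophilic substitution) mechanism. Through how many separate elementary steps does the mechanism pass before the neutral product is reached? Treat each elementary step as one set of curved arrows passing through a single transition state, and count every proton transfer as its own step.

Step 1: Unassisted departure of Cl⁻ (taking the C–Cl bonding pair) generates a secondary carbocation.
Step 2: Carbocation rearrangement: a 1,2-hydride shift from the adjacent cyclohexyl carbon converts the initially-formed secondary cation into the more stable tertiary cation.
Step 3: Nucleophilic capture: the oxygen of H2O bonds to the cationic carbon, producing an oxonium-ion intermediate.
Step 4: A second solvent molecule removes the proton on oxygen, giving the neutral alcohol product.
Total: 4 elementary steps.

4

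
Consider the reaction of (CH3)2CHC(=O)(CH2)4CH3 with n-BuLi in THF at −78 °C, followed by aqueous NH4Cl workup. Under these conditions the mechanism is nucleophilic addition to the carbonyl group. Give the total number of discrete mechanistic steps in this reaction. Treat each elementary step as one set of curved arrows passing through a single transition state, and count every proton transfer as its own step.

2

Step 1: the carbanion-like carbon of n-BuLi attacks the sp² carbonyl carbon; the C=O π bond breaks and the electrons end up as a lone pair on the alkoxide oxygen of the tetrahedral intermediate.
Step 2: The alkoxide picks up a proton during aqueous NH4Cl workup to yield an alcohol.
Total: 2 elementary steps.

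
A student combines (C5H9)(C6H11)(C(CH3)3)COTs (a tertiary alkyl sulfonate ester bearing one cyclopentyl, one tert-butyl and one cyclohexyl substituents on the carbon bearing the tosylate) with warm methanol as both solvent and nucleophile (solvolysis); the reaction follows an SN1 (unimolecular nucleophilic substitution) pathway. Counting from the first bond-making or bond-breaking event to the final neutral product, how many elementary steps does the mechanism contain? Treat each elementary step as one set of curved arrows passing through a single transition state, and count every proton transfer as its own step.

3

Step 1: Unassisted departure of TsO⁻ (taking the C–O bonding pair) generates a tertiary carbocation.
(No 1,2-shift: no single shift to an adjacent carbon would give a more stable cation.)
Step 2: A lone pair on the oxygen of CH3OH attacks the carbocation, forming a new C–O σ-bond and an oxonium ion.
Step 3: A second solvent molecule removes the proton on oxygen, giving the neutral ether product.
Total: 3 elementary steps.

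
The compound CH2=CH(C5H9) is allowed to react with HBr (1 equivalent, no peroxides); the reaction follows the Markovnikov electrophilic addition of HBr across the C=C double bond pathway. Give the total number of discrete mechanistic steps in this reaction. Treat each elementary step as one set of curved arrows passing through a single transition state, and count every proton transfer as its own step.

Step 1: The π electrons of the C=C bond attack a proton of HBr; Markovnikov addition places the new C–H on the less-substituted alkene carbon, so the positive charge ends up on the more-substituted carbon — a secondary carbocation. The H–Br bond breaks heterolytically, releasing Br⁻.
Step 2: A hydride (H with its bonding pair) migrates from the adjacent cyclopentyl carbon to the cationic centre — a 1,2-hydride shift — upgrading the secondary cation to a tertiary one.
Step 3: Br⁻ captures the cation: a lone pair on Br⁻ fills the empty p orbital, producing the alkyl halide product.
Total: 3 elementary steps.

3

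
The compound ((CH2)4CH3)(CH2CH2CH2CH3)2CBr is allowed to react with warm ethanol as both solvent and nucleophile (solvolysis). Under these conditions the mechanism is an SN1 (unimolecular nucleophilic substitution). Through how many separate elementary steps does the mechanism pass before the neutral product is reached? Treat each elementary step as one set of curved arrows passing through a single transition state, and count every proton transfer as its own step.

3

Step 1: The C–Br bond breaks with both electrons going to the bromide; Br⁻ leaves and a tertiary carbocation remains.
(No 1,2-shift: no single shift to an adjacent carbon would give a more stable cation.)
Step 2: A lone pair on the oxygen of CH3CH2OH attacks the carbocation, forming a new C–O σ-bond and an oxonium ion.
Step 3: Deprotonation of the oxonium oxygen by solvent ethanol yields the neutral ether.
Total: 3 elementary steps.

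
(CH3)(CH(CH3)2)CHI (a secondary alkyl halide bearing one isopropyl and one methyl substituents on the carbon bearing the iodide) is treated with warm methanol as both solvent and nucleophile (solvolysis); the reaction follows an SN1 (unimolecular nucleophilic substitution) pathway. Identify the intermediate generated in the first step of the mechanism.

secondary carbocation

Step 1: The C–I bond breaks with both electrons going to the iodide; I⁻ leaves and a secondary carbocation remains.
After step 1 the species present is a secondary carbocation.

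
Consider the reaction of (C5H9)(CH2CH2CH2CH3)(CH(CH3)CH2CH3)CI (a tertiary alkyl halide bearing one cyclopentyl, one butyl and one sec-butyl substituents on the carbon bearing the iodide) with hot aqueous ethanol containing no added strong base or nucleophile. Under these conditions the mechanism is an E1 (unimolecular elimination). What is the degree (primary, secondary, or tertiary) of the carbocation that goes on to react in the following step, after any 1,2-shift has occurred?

tertiary

Step 1: The C–I bond breaks with both electrons going to the iodide; I⁻ leaves and a tertiary carbocation remains.
No single 1,2-shift to an adjacent carbon would give a more-substituted cation, so no rearrangement occurs.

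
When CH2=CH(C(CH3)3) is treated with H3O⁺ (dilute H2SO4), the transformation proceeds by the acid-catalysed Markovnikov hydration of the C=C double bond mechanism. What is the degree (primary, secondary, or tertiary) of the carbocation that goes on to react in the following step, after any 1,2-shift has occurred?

Step 1: The π electrons of the C=C bond attack a proton of H3O⁺; Markovnikov addition places the new C–H on the less-substituted alkene carbon, so the positive charge ends up on the more-substituted carbon — a secondary carbocation. H2O is released.
Step 2: A 1,2-methyl shift from the adjacent tert-butyl carbon moves the positive charge from the secondary centre to an adjacent carbon, generating a more stable tertiary carbocation.
The cation rearranges from secondary to tertiary via a 1,2-methyl shift from the adjacent tert-butyl carbon; the tertiary cation is what reacts next.

tertiary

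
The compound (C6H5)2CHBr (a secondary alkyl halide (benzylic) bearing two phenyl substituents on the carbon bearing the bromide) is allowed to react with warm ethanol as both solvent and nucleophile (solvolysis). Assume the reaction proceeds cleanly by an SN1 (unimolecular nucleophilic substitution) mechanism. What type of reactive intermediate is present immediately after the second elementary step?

Step 1: Unassisted departure of Br⁻ (taking the C–Br bonding pair) generates a secondary carbocation.
Step 2: CH3CH2OH donates an oxygen lone pair into the empty p orbital of the cation, giving a protonated ether (an oxonium ion).
After step 2 the species present is an oxonium ion.

oxonium ion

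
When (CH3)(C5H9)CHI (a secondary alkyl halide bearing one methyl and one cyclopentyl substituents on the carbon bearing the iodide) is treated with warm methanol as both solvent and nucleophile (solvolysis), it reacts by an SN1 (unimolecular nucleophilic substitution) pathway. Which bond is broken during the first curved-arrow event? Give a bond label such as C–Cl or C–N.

Step 1: The C–I bond breaks with both electrons going to the iodide; I⁻ leaves and a secondary carbocation remains.
The bond broken in this step is the C–I bond.

C–I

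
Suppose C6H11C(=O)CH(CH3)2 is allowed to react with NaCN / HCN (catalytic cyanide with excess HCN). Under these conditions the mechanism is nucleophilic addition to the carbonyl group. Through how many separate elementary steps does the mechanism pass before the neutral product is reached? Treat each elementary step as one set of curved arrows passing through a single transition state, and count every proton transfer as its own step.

2

Step 1: CN⁻ attacks the sp² carbonyl carbon; the C=O π bond breaks and the electrons end up as a lone pair on the alkoxide oxygen of the tetrahedral intermediate.
Step 2: The alkoxide oxygen removes a proton from HCN present in the mixture, giving a cyanohydrin and regenerating CN⁻.
Total: 2 elementary steps.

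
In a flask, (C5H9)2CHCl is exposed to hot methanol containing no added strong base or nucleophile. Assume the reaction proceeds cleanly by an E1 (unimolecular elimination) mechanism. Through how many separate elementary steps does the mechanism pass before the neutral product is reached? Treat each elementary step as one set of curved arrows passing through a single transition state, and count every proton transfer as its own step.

Step 1: Ionisation: the C–Cl σ-bond cleaves heterolytically; both bonding electrons depart with Cl⁻, leaving a secondary carbocation at the α-carbon.
Step 2: A 1,2-hydride shift from the adjacent cyclopentyl carbon moves the positive charge from the secondary centre to an adjacent carbon, generating a more stable tertiary carbocation.
Step 3: A methanol molecule (solvent) deprotonates a β-carbon; as the C–H bond breaks, those electrons form the new alkene π bond.
Total: 3 elementary steps.

3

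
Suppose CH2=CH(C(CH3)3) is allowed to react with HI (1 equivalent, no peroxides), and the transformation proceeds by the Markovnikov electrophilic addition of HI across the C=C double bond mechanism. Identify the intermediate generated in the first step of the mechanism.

secondary carbocation

Step 1: Electrophilic addition begins with the π(C=C) electrons forming a bond to the proton of HI. Following Markovnikov's rule, the resulting cation is secondary. The H–I bond breaks heterolytically, releasing I⁻.
After step 1 the species present is a secondary carbocation.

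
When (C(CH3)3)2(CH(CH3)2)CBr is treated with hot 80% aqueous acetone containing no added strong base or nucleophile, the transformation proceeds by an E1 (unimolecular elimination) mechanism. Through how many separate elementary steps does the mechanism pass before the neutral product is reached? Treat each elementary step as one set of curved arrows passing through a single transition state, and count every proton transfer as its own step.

2

Step 1: Unassisted departure of Br⁻ (taking the C–Br bonding pair) generates a tertiary carbocation.
(No 1,2-shift: no single shift to an adjacent carbon would give a more stable cation.)
Step 2: Loss of a β-proton to a water molecule of the solvent: the C–H bonding pair collapses toward the cationic carbon to form the C=C π bond, yielding the alkene.
Total: 2 elementary steps.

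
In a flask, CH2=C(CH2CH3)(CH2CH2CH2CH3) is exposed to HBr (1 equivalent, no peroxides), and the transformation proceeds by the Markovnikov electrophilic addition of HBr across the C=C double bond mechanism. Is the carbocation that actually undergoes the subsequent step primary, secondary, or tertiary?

tertiary

Step 1: Electrophilic addition begins with the π(C=C) electrons forming a bond to the proton of HBr. Following Markovnikov's rule, the resulting cation is tertiary. The H–Br bond breaks heterolytically, releasing Br⁻.
No single 1,2-shift to an adjacent carbon would give a more-substituted cation, so no rearrangement occurs.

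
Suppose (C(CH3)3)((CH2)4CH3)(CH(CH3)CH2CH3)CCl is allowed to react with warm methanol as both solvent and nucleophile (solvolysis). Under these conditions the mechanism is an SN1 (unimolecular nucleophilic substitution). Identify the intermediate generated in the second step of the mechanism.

oxonium ion

Step 1: Rate-determining heterolysis of the C–Cl bond gives Cl⁻ and a tertiary carbocation.
Step 2: CH3OH donates an oxygen lone pair into the empty p orbital of the cation, giving a protonated ether (an oxonium ion).
After step 2 the species present is an oxonium ion.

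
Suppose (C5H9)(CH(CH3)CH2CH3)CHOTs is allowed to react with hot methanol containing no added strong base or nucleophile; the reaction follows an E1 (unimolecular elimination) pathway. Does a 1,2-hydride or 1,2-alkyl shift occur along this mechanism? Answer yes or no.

The first-formed carbocation is secondary.
The adjacent cyclopentyl carbon already bears 2 other carbon substituents and has a hydrogen to migrate; after a 1,2-hydride shift from that carbon the positive charge sits on a tertiary centre.
Tertiary is more stable than secondary, so the shift occurs.

yes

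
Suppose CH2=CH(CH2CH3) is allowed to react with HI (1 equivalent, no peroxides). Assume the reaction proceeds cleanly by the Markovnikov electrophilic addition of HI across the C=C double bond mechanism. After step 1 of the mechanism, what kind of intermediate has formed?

secondary carbocation

Step 1: Protonation of the alkene by HI: the π bond acts as the nucleophile and picks up H⁺, giving the more stable (Markovnikov) secondary carbocation. The H–I bond breaks heterolytically, releasing I⁻.
After step 1 the species present is a secondary carbocation.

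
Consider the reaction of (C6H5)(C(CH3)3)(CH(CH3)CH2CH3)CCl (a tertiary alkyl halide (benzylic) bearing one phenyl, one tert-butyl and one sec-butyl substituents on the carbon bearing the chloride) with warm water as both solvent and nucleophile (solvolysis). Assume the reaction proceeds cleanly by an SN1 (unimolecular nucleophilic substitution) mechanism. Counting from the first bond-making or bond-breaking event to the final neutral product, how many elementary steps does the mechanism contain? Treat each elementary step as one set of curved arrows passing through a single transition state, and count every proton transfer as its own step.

3

Step 1: The C–Cl bond breaks with both electrons going to the chloride; Cl⁻ leaves and a tertiary carbocation remains.
(No 1,2-shift: no single shift to an adjacent carbon would give a more stable cation.)
Step 2: A lone pair on the oxygen of H2O attacks the carbocation, forming a new C–O σ-bond and an oxonium ion.
Step 3: Deprotonation of the oxonium oxygen by solvent water yields the neutral alcohol.
Total: 3 elementary steps.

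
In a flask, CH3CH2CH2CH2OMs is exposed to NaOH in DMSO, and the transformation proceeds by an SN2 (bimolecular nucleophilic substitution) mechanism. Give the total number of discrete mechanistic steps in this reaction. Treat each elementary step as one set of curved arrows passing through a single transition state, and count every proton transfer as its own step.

Step 1: OH⁻ attacks the back face of the α-carbon while MsO⁻ departs with the C–O bonding pair — a single concerted displacement through a pentacoordinate transition state.
Total: 1 elementary step.

1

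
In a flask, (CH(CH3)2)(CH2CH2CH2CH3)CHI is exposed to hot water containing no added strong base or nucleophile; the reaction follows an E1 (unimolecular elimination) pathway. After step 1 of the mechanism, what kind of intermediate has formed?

Step 1: Rate-determining heterolysis of the C–I bond gives I⁻ and a secondary carbocation.
After step 1 the species present is a secondary carbocation.

secondary carbocation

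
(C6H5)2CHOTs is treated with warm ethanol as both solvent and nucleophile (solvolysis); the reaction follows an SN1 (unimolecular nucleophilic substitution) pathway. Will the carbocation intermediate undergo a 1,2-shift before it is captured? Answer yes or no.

The first-formed carbocation is secondary.
No single 1,2-shift to an adjacent carbon would produce a more-substituted cation than the one already present, so no rearrangement occurs.

no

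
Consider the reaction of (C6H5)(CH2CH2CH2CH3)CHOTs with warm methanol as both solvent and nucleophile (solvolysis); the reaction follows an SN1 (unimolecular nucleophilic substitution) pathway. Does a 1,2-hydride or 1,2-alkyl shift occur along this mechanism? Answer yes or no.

no

The first-formed carbocation is secondary.
No single 1,2-shift to an adjacent carbon would produce a more-substituted cation than the one already present, so no rearrangement occurs.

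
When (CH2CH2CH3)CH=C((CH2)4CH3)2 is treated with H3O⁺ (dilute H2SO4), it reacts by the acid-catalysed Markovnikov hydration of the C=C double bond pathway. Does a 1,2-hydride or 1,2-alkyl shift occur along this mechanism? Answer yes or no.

no

The first-formed carbocation is tertiary.
No single 1,2-shift to an adjacent carbon would produce a more-substituted cation than the one already present, so no rearrangement occurs.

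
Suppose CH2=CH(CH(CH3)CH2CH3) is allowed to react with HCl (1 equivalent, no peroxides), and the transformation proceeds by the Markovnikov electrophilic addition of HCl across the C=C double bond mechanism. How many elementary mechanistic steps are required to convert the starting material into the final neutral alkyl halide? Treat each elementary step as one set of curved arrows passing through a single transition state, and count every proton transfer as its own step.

3

Step 1: Protonation of the alkene by HCl: the π bond acts as the nucleophile and picks up H⁺, giving the more stable (Markovnikov) secondary carbocation. The H–Cl bond breaks heterolytically, releasing Cl⁻.
Step 2: A 1,2-hydride shift from the adjacent sec-butyl carbon moves the positive charge from the secondary centre to an adjacent carbon, generating a more stable tertiary carbocation.
Step 3: The Cl⁻ anion donates a lone pair to the carbocation, forming the new C–Cl σ-bond and giving the neutral alkyl halide.
Total: 3 elementary steps.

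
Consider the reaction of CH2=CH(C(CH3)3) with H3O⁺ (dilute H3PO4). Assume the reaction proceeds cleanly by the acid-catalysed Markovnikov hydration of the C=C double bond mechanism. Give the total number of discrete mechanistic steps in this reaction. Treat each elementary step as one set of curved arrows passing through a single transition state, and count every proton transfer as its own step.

Step 1: Protonation of the alkene by H3O⁺: the π bond acts as the nucleophile and picks up H⁺, giving the more stable (Markovnikov) secondary carbocation. H2O is released.
Step 2: A 1,2-methyl shift from the adjacent tert-butyl carbon moves the positive charge from the secondary centre to an adjacent carbon, generating a more stable tertiary carbocation.
Step 3: Nucleophilic capture of the cation by H2O produces the protonated alcohol (an oxonium ion).
Step 4: H2O removes a proton from the oxonium oxygen, regenerating H3O⁺ and giving the neutral alcohol.
Total: 4 elementary steps.

4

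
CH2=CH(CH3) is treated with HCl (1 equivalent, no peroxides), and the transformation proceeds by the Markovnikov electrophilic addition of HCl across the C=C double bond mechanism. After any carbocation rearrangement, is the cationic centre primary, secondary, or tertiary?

secondary

Step 1: Protonation of the alkene by HCl: the π bond acts as the nucleophile and picks up H⁺, giving the more stable (Markovnikov) secondary carbocation. The H–Cl bond breaks heterolytically, releasing Cl⁻.
No single 1,2-shift to an adjacent carbon would give a more-substituted cation, so no rearrangement occurs.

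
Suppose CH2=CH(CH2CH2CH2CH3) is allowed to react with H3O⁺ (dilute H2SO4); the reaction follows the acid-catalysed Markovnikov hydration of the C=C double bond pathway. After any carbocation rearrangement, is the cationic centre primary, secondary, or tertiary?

secondary

Step 1: The π electrons of the C=C bond attack a proton of H3O⁺; Markovnikov addition places the new C–H on the less-substituted alkene carbon, so the positive charge ends up on the more-substituted carbon — a secondary carbocation. H2O is released.
No single 1,2-shift to an adjacent carbon would give a more-substituted cation, so no rearrangement occurs.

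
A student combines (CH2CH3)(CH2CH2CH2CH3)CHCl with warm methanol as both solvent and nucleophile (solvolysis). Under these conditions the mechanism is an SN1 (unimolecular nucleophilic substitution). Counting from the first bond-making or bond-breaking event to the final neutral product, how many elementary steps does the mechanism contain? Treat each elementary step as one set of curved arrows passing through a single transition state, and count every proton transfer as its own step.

3

Step 1: Unassisted departure of Cl⁻ (taking the C–Cl bonding pair) generates a secondary carbocation.
(No 1,2-shift: no single shift to an adjacent carbon would give a more stable cation.)
Step 2: Nucleophilic capture: the oxygen of CH3OH bonds to the cationic carbon, producing an oxonium-ion intermediate.
Step 3: Deprotonation of the oxonium oxygen by solvent methanol yields the neutral ether.
Total: 3 elementary steps.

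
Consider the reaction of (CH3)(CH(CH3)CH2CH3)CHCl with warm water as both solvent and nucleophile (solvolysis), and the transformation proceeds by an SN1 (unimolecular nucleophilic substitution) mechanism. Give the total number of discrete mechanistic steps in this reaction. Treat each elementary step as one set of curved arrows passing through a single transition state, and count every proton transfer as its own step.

4

Step 1: The C–Cl bond breaks with both electrons going to the chloride; Cl⁻ leaves and a secondary carbocation remains.
Step 2: A 1,2-hydride shift from the adjacent sec-butyl carbon moves the positive charge from the secondary centre to an adjacent carbon, generating a more stable tertiary carbocation.
Step 3: Nucleophilic capture: the oxygen of H2O bonds to the cationic carbon, producing an oxonium-ion intermediate.
Step 4: Proton transfer from the O–H of the oxonium ion to a solvent molecule delivers the neutral alcohol.
Total: 4 elementary steps.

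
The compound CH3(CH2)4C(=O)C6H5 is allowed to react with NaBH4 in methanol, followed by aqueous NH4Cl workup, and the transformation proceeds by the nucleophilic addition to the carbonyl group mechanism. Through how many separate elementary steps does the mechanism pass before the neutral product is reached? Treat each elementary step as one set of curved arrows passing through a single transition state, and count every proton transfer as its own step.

Step 1: Nucleophilic addition: H⁻ (delivered from BH4⁻) adds to the carbonyl carbon, pushing the π(C=O) electron pair onto oxygen and giving a tetrahedral alkoxide.
Step 2: Protonation of the alkoxide by aqueous NH4Cl workup furnishes an alcohol.
Total: 2 elementary steps.

2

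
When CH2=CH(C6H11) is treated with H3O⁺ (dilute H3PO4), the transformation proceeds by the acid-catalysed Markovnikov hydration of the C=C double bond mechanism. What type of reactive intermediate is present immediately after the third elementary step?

oxonium ion

Step 1: The π electrons of the C=C bond attack a proton of H3O⁺; Markovnikov addition places the new C–H on the less-substituted alkene carbon, so the positive charge ends up on the more-substituted carbon — a secondary carbocation. H2O is released.
Step 2: A 1,2-hydride shift from the adjacent cyclohexyl carbon moves the positive charge from the secondary centre to an adjacent carbon, generating a more stable tertiary carbocation.
Step 3: A lone pair on the oxygen of H2O attacks the carbocation, forming a C–O bond and an oxonium ion (a protonated alcohol).
After step 3 the species present is an oxonium ion.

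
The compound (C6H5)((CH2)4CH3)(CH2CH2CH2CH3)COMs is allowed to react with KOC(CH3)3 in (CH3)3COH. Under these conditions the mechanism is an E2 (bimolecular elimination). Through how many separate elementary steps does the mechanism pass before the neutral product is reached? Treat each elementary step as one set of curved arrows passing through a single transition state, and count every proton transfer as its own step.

Step 1: Concerted anti-periplanar elimination: (CH3)3CO⁻ abstracts a β-H while MsO⁻ leaves, and the C–H electrons become the new C=C π bond — all in a single transition state.
Total: 1 elementary step.

1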